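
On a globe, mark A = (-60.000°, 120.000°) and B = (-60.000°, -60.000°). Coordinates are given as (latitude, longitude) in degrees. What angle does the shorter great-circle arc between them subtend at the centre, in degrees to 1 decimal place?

Let φ₁ = -1.0472 rad, φ₂ = -1.0472 rad, and Δλ = -3.1416 rad.
Haversine: a = sin²(Δφ/2) + cos φ₁ cos φ₂ sin²(Δλ/2) = 0.0000 + (0.5000)(0.5000)(1.0000) = 0.25000.
Central angle c = 2·arcsin(√a) = 1.04720 rad.
So the angular separation is 60.0°.

60.0°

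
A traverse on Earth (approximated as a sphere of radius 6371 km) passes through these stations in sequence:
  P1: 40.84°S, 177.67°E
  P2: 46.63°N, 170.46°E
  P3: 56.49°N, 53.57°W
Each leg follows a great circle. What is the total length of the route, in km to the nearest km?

17594 km

Leg P1→P2: central angle 1.5308 rad, distance 9752.4 km.
Leg P2→P3: central angle 1.2307 rad, distance 7841.1 km.
Total: 9752.4 + 7841.1 ≈ 17594 km.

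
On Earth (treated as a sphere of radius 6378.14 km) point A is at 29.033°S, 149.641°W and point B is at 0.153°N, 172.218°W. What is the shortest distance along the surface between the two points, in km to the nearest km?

Let φ₁ = -0.5067 rad, φ₂ = 0.0027 rad, and Δλ = -0.3940 rad.
cos c = sin φ₁ sin φ₂ + cos φ₁ cos φ₂ cos Δλ = (-0.4853)(0.0027) + (0.8743)(1.0000)(0.9234) = 0.80604,
so c = arccos(0.80604) = 0.63337 rad.
Distance = R·c = 6378.14 × 0.6334 ≈ 4040 km.

4040 km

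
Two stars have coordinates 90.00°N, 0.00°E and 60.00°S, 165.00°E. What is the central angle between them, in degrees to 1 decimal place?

150.0°

With latitudes φ₁ = 90.000°, φ₂ = -60.000° and longitude difference Δλ = 165.000°:
cos c = sin φ₁ sin φ₂ + cos φ₁ cos φ₂ cos Δλ = (1.0000)(-0.8660) + (0.0000)(0.5000)(-0.9659) = -0.86603,
so c = arccos(-0.86603) = 2.61799 rad.
So the angular separation is 150.0°.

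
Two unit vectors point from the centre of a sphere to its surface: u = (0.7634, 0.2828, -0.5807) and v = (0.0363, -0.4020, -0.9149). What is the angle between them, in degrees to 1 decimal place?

63.6°

u·v = 0.4453; |u| = 1.0000, |v| = 1.0000.
cos θ = (u·v)/(|u||v|) = 0.4453, so θ = 63.6°.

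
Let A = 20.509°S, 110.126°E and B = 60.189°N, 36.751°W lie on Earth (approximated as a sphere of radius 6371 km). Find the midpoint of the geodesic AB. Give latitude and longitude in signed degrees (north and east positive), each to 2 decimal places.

41.39°, 82.55°

Central angle δ = 2.3378 rad. Interpolating on the sphere with fraction f = 0.5:
P = [sin((1−f)δ)·A + sin(fδ)·B] / sin δ = 1.2782·A + 1.2782·B in Cartesian coordinates,
giving P = (0.0972, 0.7439, 0.6612), i.e. latitude 41.39°, longitude 82.55°.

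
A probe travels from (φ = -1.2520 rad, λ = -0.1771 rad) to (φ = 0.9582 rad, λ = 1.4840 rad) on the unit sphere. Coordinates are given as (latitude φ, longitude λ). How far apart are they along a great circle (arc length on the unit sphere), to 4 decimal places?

2.4868

In radians: φ₁ = -1.2520, φ₂ = 0.9582, Δλ = 95.174° = 1.6611 rad.
cos c = sin φ₁ sin φ₂ + cos φ₁ cos φ₂ cos Δλ = (-0.9496)(0.8182) + (0.3134)(0.5750)(-0.0902) = -0.79319,
so c = arccos(-0.79319) = 2.48682 rad.
On the unit sphere the arc length equals the central angle: 2.4868.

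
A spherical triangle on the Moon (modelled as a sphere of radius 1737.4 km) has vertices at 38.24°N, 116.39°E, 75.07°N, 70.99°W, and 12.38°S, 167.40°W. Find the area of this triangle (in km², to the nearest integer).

3791512 km²

Side lengths (central angles): a = 1.8083, b = 1.5206, c = 1.1621 rad; semiperimeter s = 2.2455.
By l'Huilier's theorem, tan(E/4) = √[tan(s/2) tan((s−a)/2) tan((s−b)/2) tan((s−c)/2)], giving spherical excess E = 1.2561 rad.
Area = E·R² = 1.2561 × (1737.4)² ≈ 3791512 km².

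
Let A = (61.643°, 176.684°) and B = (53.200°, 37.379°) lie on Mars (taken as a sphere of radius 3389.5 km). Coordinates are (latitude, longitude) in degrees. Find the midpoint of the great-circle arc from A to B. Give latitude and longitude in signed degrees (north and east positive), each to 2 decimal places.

76.90°, 89.73°

Central angle δ = 1.0599 rad. Interpolating on the sphere with fraction f = 0.5:
P = [sin((1−f)δ)·A + sin(fδ)·B] / sin δ = 0.5795·A + 0.5795·B in Cartesian coordinates,
giving P = (0.0011, 0.2267, 0.9740), i.e. latitude 76.90°, longitude 89.73°.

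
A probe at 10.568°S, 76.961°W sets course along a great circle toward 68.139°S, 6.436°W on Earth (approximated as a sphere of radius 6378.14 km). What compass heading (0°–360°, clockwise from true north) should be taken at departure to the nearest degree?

158°

With φ₁ = -0.1844, φ₂ = -1.1892, Δλ = 1.2309 rad, the forward-azimuth formula gives
θ = atan2( sin Δλ cos φ₂ , cos φ₁ sin φ₂ − sin φ₁ cos φ₂ cos Δλ ) = atan2(0.3511, -0.8896) = 158.46°.
So the initial bearing is 158°.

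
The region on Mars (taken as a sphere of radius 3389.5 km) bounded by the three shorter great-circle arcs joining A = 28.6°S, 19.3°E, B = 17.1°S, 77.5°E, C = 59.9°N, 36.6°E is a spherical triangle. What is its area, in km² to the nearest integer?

10185152 km²

Side lengths (central angles): a = 1.4627, b = 1.5645, c = 0.9484 rad; semiperimeter s = 1.9878.
By l'Huilier's theorem, tan(E/4) = √[tan(s/2) tan((s−a)/2) tan((s−b)/2) tan((s−c)/2)], giving spherical excess E = 0.8865 rad.
Area = E·R² = 0.8865 × (3389.5)² ≈ 10185152 km².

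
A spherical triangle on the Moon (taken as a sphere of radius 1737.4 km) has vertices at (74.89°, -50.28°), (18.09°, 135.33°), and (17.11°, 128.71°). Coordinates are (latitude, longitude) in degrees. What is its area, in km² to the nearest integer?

317538 km²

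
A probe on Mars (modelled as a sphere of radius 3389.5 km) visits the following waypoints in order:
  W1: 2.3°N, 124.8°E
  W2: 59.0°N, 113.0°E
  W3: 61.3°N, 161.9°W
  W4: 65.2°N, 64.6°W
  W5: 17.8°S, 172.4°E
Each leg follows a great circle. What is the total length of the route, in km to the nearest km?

15149 km

Leg W1→W2: central angle 1.0026 rad, distance 3398.2 km.
Leg W2→W3: central angle 0.6873 rad, distance 2329.5 km.
Leg W3→W4: central angle 0.6909 rad, distance 2341.9 km.
Leg W4→W5: central angle 2.0887 rad, distance 7079.5 km.
Total: 3398.2 + 2329.5 + 2341.9 + 7079.5 ≈ 15149 km.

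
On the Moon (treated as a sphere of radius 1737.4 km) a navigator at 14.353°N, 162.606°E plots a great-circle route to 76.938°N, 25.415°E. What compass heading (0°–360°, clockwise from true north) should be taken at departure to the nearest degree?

With φ₁ = 0.2505, φ₂ = 1.3428, Δλ = -2.3944 rad, the forward-azimuth formula gives
θ = atan2( sin Δλ cos φ₂ , cos φ₁ sin φ₂ − sin φ₁ cos φ₂ cos Δλ ) = atan2(-0.1536, 0.9848) = -8.86°.
Adding 360° brings this into [0°, 360°): 351°.

351°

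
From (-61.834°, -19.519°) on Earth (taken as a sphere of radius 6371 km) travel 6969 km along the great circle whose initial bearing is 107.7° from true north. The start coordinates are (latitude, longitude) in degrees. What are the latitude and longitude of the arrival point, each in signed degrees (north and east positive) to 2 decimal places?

-32.15°, 71.93°

Angular distance δ = d/R = 6969/6371 = 1.09386 rad; initial bearing θ = 1.8797 rad.
sin φ₂ = sin φ₁ cos δ + cos φ₁ sin δ cos θ = (-0.8816)(0.4591) + (0.4720)(0.8884)(-0.3040) = -0.5322, so φ₂ = -32.15°.
Δλ = atan2(sin θ sin δ cos φ₁, cos δ − sin φ₁ sin φ₂) = atan2(0.3995, -0.0101) = 91.451°.
λ₂ = -19.519° + 91.451° = 71.93°.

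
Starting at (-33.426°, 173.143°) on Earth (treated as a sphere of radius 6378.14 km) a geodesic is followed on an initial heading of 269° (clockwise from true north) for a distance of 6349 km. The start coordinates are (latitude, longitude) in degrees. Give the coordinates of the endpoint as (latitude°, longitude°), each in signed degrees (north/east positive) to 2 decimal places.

Angular distance δ = d/R = 6349/6378.14 = 0.99543 rad; initial bearing θ = 4.6949 rad.
sin φ₂ = sin φ₁ cos δ + cos φ₁ sin δ cos θ = (-0.5509)(0.5441) + (0.8346)(0.8390)(-0.0175) = -0.3120, so φ₂ = -18.18°.
Δλ = atan2(sin θ sin δ cos φ₁, cos δ − sin φ₁ sin φ₂) = atan2(-0.7001, 0.3723) = -61.998°.
λ₂ = 173.143° − 61.998° = 111.15°.

-18.18°, 111.15°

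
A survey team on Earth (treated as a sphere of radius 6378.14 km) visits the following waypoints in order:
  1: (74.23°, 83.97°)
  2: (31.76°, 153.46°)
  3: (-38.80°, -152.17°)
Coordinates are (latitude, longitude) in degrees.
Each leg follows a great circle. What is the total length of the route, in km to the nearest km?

Leg 1→2: central angle 0.9428 rad, distance 6013.4 km.
Leg 2→3: central angle 1.5146 rad, distance 9660.1 km.
Total: 6013.4 + 9660.1 ≈ 15674 km.

15674 km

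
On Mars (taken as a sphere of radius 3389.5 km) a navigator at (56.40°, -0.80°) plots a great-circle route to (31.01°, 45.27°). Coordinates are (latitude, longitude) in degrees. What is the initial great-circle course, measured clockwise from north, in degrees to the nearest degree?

109°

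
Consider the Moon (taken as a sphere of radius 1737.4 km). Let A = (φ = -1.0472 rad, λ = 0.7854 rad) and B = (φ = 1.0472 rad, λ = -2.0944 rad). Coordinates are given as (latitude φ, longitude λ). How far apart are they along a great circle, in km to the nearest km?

5231 km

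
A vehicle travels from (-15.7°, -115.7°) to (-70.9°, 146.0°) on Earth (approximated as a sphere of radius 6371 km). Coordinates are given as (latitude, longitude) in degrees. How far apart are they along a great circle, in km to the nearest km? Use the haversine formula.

8658 km

Let φ₁ = -0.2740 rad, φ₂ = -1.2374 rad, and Δλ = -1.7157 rad.
Haversine: a = sin²(Δφ/2) + cos φ₁ cos φ₂ sin²(Δλ/2) = 0.2146 + (0.9627)(0.3272)(0.5722) = 0.39489.
Central angle c = 2·arcsin(√a) = 1.35899 rad.
Distance = R·c = 6371 × 1.3590 ≈ 8658 km.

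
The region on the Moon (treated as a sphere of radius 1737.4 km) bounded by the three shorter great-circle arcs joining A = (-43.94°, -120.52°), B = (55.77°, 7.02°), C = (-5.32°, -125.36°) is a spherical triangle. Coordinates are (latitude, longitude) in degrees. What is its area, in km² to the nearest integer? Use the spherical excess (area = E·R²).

3305553 km²

Side lengths (central angles): a = 2.0423, b = 0.6781, c = 2.5331 rad; semiperimeter s = 2.6267.
By l'Huilier's theorem, tan(E/4) = √[tan(s/2) tan((s−a)/2) tan((s−b)/2) tan((s−c)/2)], giving spherical excess E = 1.0951 rad.
Area = E·R² = 1.0951 × (1737.4)² ≈ 3305553 km².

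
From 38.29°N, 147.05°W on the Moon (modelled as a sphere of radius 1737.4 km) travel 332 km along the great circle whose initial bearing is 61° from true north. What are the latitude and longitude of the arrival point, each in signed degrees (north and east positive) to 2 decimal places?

42.89°, -133.94°

Angular distance δ = d/R = 332/1737.4 = 0.19109 rad; initial bearing θ = 1.0647 rad.
sin φ₂ = sin φ₁ cos δ + cos φ₁ sin δ cos θ = (0.6196)(0.9818) + (0.7849)(0.1899)(0.4848) = 0.6806, so φ₂ = 42.89°.
Δλ = atan2(sin θ sin δ cos φ₁, cos δ − sin φ₁ sin φ₂) = atan2(0.1304, 0.5600) = 13.105°.
λ₂ = -147.050° + 13.105° = -133.94°.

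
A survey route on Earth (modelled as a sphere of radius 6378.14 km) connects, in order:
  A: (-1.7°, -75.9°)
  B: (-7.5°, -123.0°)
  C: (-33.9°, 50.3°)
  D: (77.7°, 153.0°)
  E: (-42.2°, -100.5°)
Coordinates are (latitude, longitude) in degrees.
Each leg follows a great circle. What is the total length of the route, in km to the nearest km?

Leg A→B: central angle 0.8251 rad, distance 5262.7 km.
Leg B→C: central angle 2.4106 rad, distance 15374.9 km.
Leg C→D: central angle 2.1942 rad, distance 13995.0 km.
Leg D→E: central angle 2.3478 rad, distance 14974.4 km.
Total: 5262.7 + 15374.9 + 13995.0 + 14974.4 ≈ 49607 km.

49607 km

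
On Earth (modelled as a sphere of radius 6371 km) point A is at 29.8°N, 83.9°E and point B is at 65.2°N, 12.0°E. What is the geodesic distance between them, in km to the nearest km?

In radians: φ₁ = 0.5201, φ₂ = 1.1380, Δλ = -71.900° = -1.2549 rad.
Haversine: a = sin²(Δφ/2) + cos φ₁ cos φ₂ sin²(Δλ/2) = 0.0924 + (0.8678)(0.4195)(0.3447) = 0.21789.
Central angle c = 2·arcsin(√a) = 0.97130 rad.
Distance = R·c = 6371 × 0.9713 ≈ 6188 km.

6188 km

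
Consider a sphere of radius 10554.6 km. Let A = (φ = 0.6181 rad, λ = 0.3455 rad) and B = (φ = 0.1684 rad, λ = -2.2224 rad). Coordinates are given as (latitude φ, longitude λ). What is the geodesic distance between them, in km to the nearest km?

Let φ₁ = 0.6181 rad, φ₂ = 0.1684 rad, and Δλ = -2.5679 rad.
cos c = sin φ₁ sin φ₂ + cos φ₁ cos φ₂ cos Δλ = (0.5795)(0.1676) + (0.8150)(0.9859)(-0.8399) = -0.57770,
so c = arccos(-0.57770) = 2.18670 rad.
Distance = R·c = 10554.6 × 2.1867 ≈ 23080 km.

23080 km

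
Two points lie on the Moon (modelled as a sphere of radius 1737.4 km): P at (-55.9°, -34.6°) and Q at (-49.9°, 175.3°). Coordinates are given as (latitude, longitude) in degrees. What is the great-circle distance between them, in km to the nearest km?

Let φ₁ = -0.9756 rad, φ₂ = -0.8709 rad, and Δλ = -2.6197 rad.
cos c = sin φ₁ sin φ₂ + cos φ₁ cos φ₂ cos Δλ = (-0.8281)(-0.7649) + (0.5606)(0.6441)(-0.8669) = 0.32035,
so c = arccos(0.32035) = 1.24470 rad.
Distance = R·c = 1737.4 × 1.2447 ≈ 2163 km.

2163 km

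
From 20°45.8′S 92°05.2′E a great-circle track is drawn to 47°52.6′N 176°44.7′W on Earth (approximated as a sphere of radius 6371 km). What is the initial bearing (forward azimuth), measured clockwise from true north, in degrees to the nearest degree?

44°

With φ₁ = -0.3624, φ₂ = 0.8356, Δλ = 1.5912 rad, the forward-azimuth formula gives
θ = atan2( sin Δλ cos φ₂ , cos φ₁ sin φ₂ − sin φ₁ cos φ₂ cos Δλ ) = atan2(0.6706, 0.6887) = 44.24°.
So the initial bearing is 44°.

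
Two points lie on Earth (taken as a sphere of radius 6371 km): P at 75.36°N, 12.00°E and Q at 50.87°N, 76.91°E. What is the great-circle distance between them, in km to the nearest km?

Let φ₁ = 1.3153 rad, φ₂ = 0.8878 rad, and Δλ = 1.1329 rad.
Haversine: a = sin²(Δφ/2) + cos φ₁ cos φ₂ sin²(Δλ/2) = 0.0450 + (0.2527)(0.6311)(0.2880) = 0.09092.
Central angle c = 2·arcsin(√a) = 0.61258 rad.
Distance = R·c = 6371 × 0.6126 ≈ 3903 km.

3903 km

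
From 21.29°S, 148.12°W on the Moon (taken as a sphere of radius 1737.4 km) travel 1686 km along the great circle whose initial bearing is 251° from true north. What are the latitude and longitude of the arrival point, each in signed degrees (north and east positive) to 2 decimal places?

-27.09°, 150.68°

Angular distance δ = d/R = 1686/1737.4 = 0.97042 rad; initial bearing θ = 4.3808 rad.
sin φ₂ = sin φ₁ cos δ + cos φ₁ sin δ cos θ = (-0.3631)(0.5650) + (0.9318)(0.8251)(-0.3256) = -0.4554, so φ₂ = -27.09°.
Δλ = atan2(sin θ sin δ cos φ₁, cos δ − sin φ₁ sin φ₂) = atan2(-0.7269, 0.3996) = -61.202°.
λ₂ = -148.120° − 61.202° = -209.32° → 150.68° after wrapping to (−180°, 180°].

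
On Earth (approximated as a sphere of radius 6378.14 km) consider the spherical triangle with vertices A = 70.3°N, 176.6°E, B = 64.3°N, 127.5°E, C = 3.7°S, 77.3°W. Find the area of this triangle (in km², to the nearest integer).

Side lengths (central angles): a = 2.0387, b = 1.7255, c = 0.3361 rad; semiperimeter s = 2.0501.
By l'Huilier's theorem, tan(E/4) = √[tan(s/2) tan((s−a)/2) tan((s−b)/2) tan((s−c)/2)], giving spherical excess E = 0.1687 rad.
Area = E·R² = 0.1687 × (6378.14)² ≈ 6862013 km².

6862013 km²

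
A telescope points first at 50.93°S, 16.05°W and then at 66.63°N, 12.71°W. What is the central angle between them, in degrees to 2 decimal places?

117.59°

In radians: φ₁ = -0.8889, φ₂ = 1.1629, Δλ = 3.340° = 0.0583 rad.
cos c = sin φ₁ sin φ₂ + cos φ₁ cos φ₂ cos Δλ = (-0.7764)(0.9180) + (0.6303)(0.3967)(0.9983) = -0.46310,
so c = arccos(-0.46310) = 2.05229 rad.
So the angular separation is 117.59°.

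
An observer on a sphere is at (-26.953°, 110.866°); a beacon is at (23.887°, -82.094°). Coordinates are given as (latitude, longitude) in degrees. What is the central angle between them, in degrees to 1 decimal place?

167.9°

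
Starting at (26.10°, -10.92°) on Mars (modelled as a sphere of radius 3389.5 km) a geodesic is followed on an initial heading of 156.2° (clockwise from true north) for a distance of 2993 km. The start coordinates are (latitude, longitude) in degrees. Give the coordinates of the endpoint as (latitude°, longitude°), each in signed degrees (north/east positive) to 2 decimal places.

-20.83°, 8.57°

Angular distance δ = d/R = 2993/3389.5 = 0.88302 rad; initial bearing θ = 2.7262 rad.
sin φ₂ = sin φ₁ cos δ + cos φ₁ sin δ cos θ = (0.4399)(0.6348) + (0.8980)(0.7727)(-0.9150) = -0.3556, so φ₂ = -20.83°.
Δλ = atan2(sin θ sin δ cos φ₁, cos δ − sin φ₁ sin φ₂) = atan2(0.2800, 0.7913) = 19.488°.
λ₂ = -10.920° + 19.488° = 8.57°.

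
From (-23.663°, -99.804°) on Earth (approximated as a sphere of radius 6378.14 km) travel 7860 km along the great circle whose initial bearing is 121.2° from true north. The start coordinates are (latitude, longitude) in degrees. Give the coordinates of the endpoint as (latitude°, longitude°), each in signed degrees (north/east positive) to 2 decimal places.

-35.51°, -17.43°

Angular distance δ = d/R = 7860/6378.14 = 1.23233 rad; initial bearing θ = 2.1153 rad.
sin φ₂ = sin φ₁ cos δ + cos φ₁ sin δ cos θ = (-0.4014)(0.3320) + (0.9159)(0.9433)(-0.5180) = -0.5808, so φ₂ = -35.51°.
Δλ = atan2(sin θ sin δ cos φ₁, cos δ − sin φ₁ sin φ₂) = atan2(0.7390, 0.0989) = 82.376°.
λ₂ = -99.804° + 82.376° = -17.43°.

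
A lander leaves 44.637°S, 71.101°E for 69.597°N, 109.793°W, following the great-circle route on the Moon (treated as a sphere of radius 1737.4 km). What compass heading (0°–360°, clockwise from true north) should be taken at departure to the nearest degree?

1°

With φ₁ = -0.7791, φ₂ = 1.2147, Δλ = 3.1260 rad, the forward-azimuth formula gives
θ = atan2( sin Δλ cos φ₂ , cos φ₁ sin φ₂ − sin φ₁ cos φ₂ cos Δλ ) = atan2(0.0054, 0.4220) = 0.74°.
So the initial bearing is 1°.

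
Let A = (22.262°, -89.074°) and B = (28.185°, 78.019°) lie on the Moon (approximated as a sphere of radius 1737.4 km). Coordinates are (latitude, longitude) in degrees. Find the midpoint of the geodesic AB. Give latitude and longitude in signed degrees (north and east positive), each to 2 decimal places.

Central angle δ = 2.2347 rad. Interpolating on the sphere with fraction f = 0.5:
P = [sin((1−f)δ)·A + sin(fδ)·B] / sin δ = 1.1414·A + 1.1414·B in Cartesian coordinates,
giving P = (0.2259, -0.0720, 0.9715), i.e. latitude 76.28°, longitude -17.69°.

76.28°, -17.69°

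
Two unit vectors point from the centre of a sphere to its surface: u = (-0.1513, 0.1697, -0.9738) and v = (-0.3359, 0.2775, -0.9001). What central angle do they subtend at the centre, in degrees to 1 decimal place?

u·v = 0.9744; |u| = 1.0000, |v| = 1.0000.
cos θ = (u·v)/(|u||v|) = 0.9744, so θ = 13.0°.

13.0°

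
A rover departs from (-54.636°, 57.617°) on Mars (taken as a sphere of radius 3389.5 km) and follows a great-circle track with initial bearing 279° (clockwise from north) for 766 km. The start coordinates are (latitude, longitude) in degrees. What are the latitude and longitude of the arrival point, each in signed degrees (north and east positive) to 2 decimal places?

-50.76°, 37.14°

Angular distance δ = d/R = 766/3389.5 = 0.22599 rad; initial bearing θ = 4.8695 rad.
sin φ₂ = sin φ₁ cos δ + cos φ₁ sin δ cos θ = (-0.8155)(0.9746) + (0.5788)(0.2241)(0.1564) = -0.7745, so φ₂ = -50.76°.
Δλ = atan2(sin θ sin δ cos φ₁, cos δ − sin φ₁ sin φ₂) = atan2(-0.1281, 0.3430) = -20.478°.
λ₂ = 57.617° − 20.478° = 37.14°.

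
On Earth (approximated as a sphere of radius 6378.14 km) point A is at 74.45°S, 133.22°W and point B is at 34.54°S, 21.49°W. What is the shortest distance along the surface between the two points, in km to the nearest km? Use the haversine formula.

6938 km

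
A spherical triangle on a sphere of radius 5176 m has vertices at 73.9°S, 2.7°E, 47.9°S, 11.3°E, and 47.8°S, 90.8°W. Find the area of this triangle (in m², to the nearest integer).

4631783 m²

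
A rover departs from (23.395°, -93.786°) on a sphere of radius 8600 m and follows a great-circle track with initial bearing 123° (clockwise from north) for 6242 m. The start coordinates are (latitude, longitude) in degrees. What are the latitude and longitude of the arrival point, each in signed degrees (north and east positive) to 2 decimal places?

-1.99°, -59.94°

Angular distance δ = d/R = 6242/8600 = 0.72581 rad; initial bearing θ = 2.1468 rad.
sin φ₂ = sin φ₁ cos δ + cos φ₁ sin δ cos θ = (0.3971)(0.7480) + (0.9178)(0.6637)(-0.5446) = -0.0348, so φ₂ = -1.99°.
Δλ = atan2(sin θ sin δ cos φ₁, cos δ − sin φ₁ sin φ₂) = atan2(0.5109, 0.7618) = 33.849°.
λ₂ = -93.786° + 33.849° = -59.94°.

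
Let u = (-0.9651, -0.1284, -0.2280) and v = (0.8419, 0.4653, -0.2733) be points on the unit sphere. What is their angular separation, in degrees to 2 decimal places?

u·v = -0.8099; |u| = 0.9999, |v| = 1.0000.
cos θ = (u·v)/(|u||v|) = -0.8100, so θ = 144.10°.

144.10°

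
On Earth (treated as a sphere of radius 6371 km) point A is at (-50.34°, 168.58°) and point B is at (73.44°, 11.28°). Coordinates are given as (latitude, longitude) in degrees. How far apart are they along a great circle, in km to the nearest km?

17227 km

With latitudes φ₁ = -50.340°, φ₂ = 73.440° and longitude difference Δλ = -157.300°:
cos c = sin φ₁ sin φ₂ + cos φ₁ cos φ₂ cos Δλ = (-0.7698)(0.9585) + (0.6382)(0.2850)(-0.9225) = -0.90573,
so c = arccos(-0.90573) = 2.70390 rad.
Distance = R·c = 6371 × 2.7039 ≈ 17227 km.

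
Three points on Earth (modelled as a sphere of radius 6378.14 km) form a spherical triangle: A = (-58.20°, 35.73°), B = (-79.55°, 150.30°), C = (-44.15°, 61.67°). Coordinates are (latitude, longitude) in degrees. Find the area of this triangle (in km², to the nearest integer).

5058770 km²

Side lengths (central angles): a = 0.8119, b = 0.3709, c = 0.6500 rad; semiperimeter s = 0.9165.
By l'Huilier's theorem, tan(E/4) = √[tan(s/2) tan((s−a)/2) tan((s−b)/2) tan((s−c)/2)], giving spherical excess E = 0.1244 rad.
Area = E·R² = 0.1244 × (6378.14)² ≈ 5058770 km².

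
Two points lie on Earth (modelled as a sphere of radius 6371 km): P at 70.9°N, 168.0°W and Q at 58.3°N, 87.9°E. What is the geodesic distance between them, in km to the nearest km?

4487 km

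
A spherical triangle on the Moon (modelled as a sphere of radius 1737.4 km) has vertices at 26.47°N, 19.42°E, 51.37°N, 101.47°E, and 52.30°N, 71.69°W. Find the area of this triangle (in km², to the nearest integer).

2406763 km²

Side lengths (central angles): a = 1.3294, b = 1.2217, c = 1.1313 rad; semiperimeter s = 1.8412.
By l'Huilier's theorem, tan(E/4) = √[tan(s/2) tan((s−a)/2) tan((s−b)/2) tan((s−c)/2)], giving spherical excess E = 0.7973 rad.
Area = E·R² = 0.7973 × (1737.4)² ≈ 2406763 km².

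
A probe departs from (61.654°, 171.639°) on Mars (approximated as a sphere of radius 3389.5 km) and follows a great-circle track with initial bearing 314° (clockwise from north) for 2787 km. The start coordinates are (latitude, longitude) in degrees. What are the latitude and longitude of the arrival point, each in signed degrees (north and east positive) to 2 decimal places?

57.21°, 68.32°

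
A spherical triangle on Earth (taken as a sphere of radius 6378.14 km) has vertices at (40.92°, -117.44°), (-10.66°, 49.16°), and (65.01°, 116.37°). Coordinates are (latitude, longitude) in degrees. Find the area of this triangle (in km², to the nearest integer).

Side lengths (central angles): a = 1.5776, b = 1.1536, c = 2.5746 rad; semiperimeter s = 2.6529.
By l'Huilier's theorem, tan(E/4) = √[tan(s/2) tan((s−a)/2) tan((s−b)/2) tan((s−c)/2)], giving spherical excess E = 1.1487 rad.
Area = E·R² = 1.1487 × (6378.14)² ≈ 46729526 km².

46729526 km²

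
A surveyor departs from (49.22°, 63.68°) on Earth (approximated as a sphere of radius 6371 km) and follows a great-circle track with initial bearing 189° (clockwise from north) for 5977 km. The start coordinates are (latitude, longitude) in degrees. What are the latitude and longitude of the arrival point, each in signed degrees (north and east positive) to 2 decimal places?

-4.16°, 56.41°

Angular distance δ = d/R = 5977/6371 = 0.93816 rad; initial bearing θ = 3.2987 rad.
sin φ₂ = sin φ₁ cos δ + cos φ₁ sin δ cos θ = (0.7572)(0.5913) + (0.6532)(0.8065)(-0.9877) = -0.0725, so φ₂ = -4.16°.
Δλ = atan2(sin θ sin δ cos φ₁, cos δ − sin φ₁ sin φ₂) = atan2(-0.0824, 0.6462) = -7.267°.
λ₂ = 63.680° − 7.267° = 56.41°.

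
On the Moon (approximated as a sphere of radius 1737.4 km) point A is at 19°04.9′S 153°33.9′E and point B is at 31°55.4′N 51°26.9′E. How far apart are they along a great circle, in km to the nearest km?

3334 km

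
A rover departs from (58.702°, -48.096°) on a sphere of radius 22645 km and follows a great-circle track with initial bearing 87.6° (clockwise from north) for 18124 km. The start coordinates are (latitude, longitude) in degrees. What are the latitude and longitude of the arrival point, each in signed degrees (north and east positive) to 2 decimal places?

Angular distance δ = d/R = 18124/22645 = 0.80035 rad; initial bearing θ = 1.5289 rad.
sin φ₂ = sin φ₁ cos δ + cos φ₁ sin δ cos θ = (0.8545)(0.6965) + (0.5195)(0.7176)(0.0419) = 0.6107, so φ₂ = 37.64°.
Δλ = atan2(sin θ sin δ cos φ₁, cos δ − sin φ₁ sin φ₂) = atan2(0.3725, 0.1746) = 64.882°.
λ₂ = -48.096° + 64.882° = 16.79°.

37.64°, 16.79°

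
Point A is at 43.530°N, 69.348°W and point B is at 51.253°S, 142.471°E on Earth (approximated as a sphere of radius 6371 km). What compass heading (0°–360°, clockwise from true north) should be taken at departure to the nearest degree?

239°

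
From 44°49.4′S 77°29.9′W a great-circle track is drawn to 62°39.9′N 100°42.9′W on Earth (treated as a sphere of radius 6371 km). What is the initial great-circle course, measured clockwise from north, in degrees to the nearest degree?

349°

Δλ = -23.217° = -0.4052 rad.
y = sin Δλ · cos φ₂ = (-0.3942)(0.4592) = -0.1810
x = cos φ₁ sin φ₂ − sin φ₁ cos φ₂ cos Δλ = (0.7093)(0.8883) − (-0.7049)(0.4592)(0.9190) = 0.9276
θ = atan2(y, x) = -11.04°; adding 360° gives 349°.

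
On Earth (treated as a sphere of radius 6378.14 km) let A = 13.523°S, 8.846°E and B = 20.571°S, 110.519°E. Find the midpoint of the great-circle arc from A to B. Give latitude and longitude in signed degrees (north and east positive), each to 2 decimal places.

The central angle between A and B is δ = 1.6730 rad.
With f = 0.5, the slerp weights are sin((1−f)δ)/sin δ = 0.7462 and sin(fδ)/sin δ = 0.7462.
Weighted sum of the unit vectors: (0.7462)·(0.9607,0.1495,-0.2338) + (0.7462)·(-0.3282,0.8768,-0.3514) = (0.4720, 0.7659, -0.4367).
Converting back: φ = atan2(z, √(x²+y²)) = -25.89°, λ = atan2(y, x) = 58.35°.

-25.89°, 58.35°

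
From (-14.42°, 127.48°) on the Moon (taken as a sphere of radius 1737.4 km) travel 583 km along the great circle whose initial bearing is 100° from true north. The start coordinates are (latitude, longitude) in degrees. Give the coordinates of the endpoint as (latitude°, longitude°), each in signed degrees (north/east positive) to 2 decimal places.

-16.89°, 147.29°

Angular distance δ = d/R = 583/1737.4 = 0.33556 rad; initial bearing θ = 1.7453 rad.
sin φ₂ = sin φ₁ cos δ + cos φ₁ sin δ cos θ = (-0.2490)(0.9442) + (0.9685)(0.3293)(-0.1736) = -0.2905, so φ₂ = -16.89°.
Δλ = atan2(sin θ sin δ cos φ₁, cos δ − sin φ₁ sin φ₂) = atan2(0.3141, 0.8719) = 19.811°.
λ₂ = 127.480° + 19.811° = 147.29°.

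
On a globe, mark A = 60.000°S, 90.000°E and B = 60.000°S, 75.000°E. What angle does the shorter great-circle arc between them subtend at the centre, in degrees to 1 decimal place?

7.5°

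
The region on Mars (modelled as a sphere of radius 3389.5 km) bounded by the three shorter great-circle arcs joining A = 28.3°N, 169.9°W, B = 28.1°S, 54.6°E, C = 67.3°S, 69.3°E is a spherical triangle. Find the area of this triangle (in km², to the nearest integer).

18944282 km²

Side lengths (central angles): a = 0.7016, b = 2.2286, c = 2.4611 rad; semiperimeter s = 2.6956.
By l'Huilier's theorem, tan(E/4) = √[tan(s/2) tan((s−a)/2) tan((s−b)/2) tan((s−c)/2)], giving spherical excess E = 1.6489 rad.
Area = E·R² = 1.6489 × (3389.5)² ≈ 18944282 km².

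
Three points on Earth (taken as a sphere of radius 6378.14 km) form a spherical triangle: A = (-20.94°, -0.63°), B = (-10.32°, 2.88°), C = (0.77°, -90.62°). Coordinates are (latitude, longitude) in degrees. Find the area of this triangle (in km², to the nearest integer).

Side lengths (central angles): a = 1.6333, b = 1.5754, c = 0.1945 rad; semiperimeter s = 1.7016.
By l'Huilier's theorem, tan(E/4) = √[tan(s/2) tan((s−a)/2) tan((s−b)/2) tan((s−c)/2)], giving spherical excess E = 0.1921 rad.
Area = E·R² = 0.1921 × (6378.14)² ≈ 7813350 km².

7813350 km²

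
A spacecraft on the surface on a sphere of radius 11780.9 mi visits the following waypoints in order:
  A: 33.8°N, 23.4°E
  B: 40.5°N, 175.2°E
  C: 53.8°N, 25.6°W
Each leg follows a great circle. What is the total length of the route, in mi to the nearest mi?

38100 mi

Leg A→B: central angle 1.7677 rad, distance 20824.7 mi.
Leg B→C: central angle 1.4664 rad, distance 17275.0 mi.
Total: 20824.7 + 17275.0 ≈ 38100 mi.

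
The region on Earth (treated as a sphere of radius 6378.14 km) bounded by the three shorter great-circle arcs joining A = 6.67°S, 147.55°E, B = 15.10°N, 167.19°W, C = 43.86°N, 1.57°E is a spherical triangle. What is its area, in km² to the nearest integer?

71171469 km²

Side lengths (central angles): a = 2.0970, b = 2.3105, c = 0.8701 rad; semiperimeter s = 2.6388.
By l'Huilier's theorem, tan(E/4) = √[tan(s/2) tan((s−a)/2) tan((s−b)/2) tan((s−c)/2)], giving spherical excess E = 1.7495 rad.
Area = E·R² = 1.7495 × (6378.14)² ≈ 71171469 km².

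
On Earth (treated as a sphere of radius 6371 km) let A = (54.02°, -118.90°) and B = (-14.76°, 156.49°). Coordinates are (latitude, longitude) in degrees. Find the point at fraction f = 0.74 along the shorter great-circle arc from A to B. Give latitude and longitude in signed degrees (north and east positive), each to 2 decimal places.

The central angle between A and B is δ = 1.7242 rad.
With f = 0.74, the slerp weights are sin((1−f)δ)/sin δ = 0.4386 and sin(fδ)/sin δ = 0.9682.
Weighted sum of the unit vectors: (0.4386)·(-0.2839,-0.5143,0.8092) + (0.9682)·(-0.8867,0.3857,-0.2548) = (-0.9831, 0.1479, 0.1082).
Converting back: φ = atan2(z, √(x²+y²)) = 6.21°, λ = atan2(y, x) = 171.44°.

6.21°, 171.44°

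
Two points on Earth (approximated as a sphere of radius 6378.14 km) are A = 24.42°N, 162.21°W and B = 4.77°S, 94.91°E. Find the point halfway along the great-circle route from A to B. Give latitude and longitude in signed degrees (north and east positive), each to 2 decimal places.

15.50°, 143.11°

The central angle between A and B is δ = 1.8097 rad.
With f = 0.5, the slerp weights are sin((1−f)δ)/sin δ = 0.8093 and sin(fδ)/sin δ = 0.8093.
Weighted sum of the unit vectors: (0.8093)·(-0.8670,-0.2782,0.4134) + (0.8093)·(-0.0853,0.9929,-0.0832) = (-0.7707, 0.5784, 0.2673).
Converting back: φ = atan2(z, √(x²+y²)) = 15.50°, λ = atan2(y, x) = 143.11°.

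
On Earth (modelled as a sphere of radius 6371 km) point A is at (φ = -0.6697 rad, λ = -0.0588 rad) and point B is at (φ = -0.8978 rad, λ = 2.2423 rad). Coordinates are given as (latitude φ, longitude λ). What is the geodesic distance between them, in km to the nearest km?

8988 km

With latitudes φ₁ = -38.371°, φ₂ = -51.440° and longitude difference Δλ = 131.843°:
Haversine: a = sin²(Δφ/2) + cos φ₁ cos φ₂ sin²(Δλ/2) = 0.0130 + (0.7840)(0.6233)(0.8335) = 0.42030.
Central angle c = 2·arcsin(√a) = 1.41072 rad.
Distance = R·c = 6371 × 1.4107 ≈ 8988 km.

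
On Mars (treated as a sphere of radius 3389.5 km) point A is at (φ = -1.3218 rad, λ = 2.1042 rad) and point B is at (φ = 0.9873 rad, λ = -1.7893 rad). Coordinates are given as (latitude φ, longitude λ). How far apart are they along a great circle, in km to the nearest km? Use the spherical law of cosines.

9183 km

In radians: φ₁ = -1.3218, φ₂ = 0.9873, Δλ = 136.919° = 2.3897 rad.
cos c = sin φ₁ sin φ₂ + cos φ₁ cos φ₂ cos Δλ = (-0.9692)(0.8345) + (0.2464)(0.5509)(-0.7304) = -0.90797,
so c = arccos(-0.90797) = 2.70921 rad.
Distance = R·c = 3389.5 × 2.7092 ≈ 9183 km.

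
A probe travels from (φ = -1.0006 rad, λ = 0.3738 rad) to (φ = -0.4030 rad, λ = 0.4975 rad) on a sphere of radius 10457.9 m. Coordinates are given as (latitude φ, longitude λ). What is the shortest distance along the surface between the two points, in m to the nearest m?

6320 m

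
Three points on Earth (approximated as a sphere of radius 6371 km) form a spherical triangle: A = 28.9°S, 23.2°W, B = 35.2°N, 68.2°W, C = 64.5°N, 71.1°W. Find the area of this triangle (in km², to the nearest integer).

12064743 km²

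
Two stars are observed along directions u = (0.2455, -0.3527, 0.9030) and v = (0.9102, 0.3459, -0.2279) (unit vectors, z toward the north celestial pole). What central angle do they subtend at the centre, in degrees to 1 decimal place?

96.0°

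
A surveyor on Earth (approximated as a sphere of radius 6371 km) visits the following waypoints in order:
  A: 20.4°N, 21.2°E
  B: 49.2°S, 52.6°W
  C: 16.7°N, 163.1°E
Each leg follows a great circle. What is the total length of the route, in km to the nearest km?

Leg A→B: central angle 1.6639 rad, distance 10600.9 km.
Leg B→C: central angle 2.3830 rad, distance 15181.9 km.
Total: 10600.9 + 15181.9 ≈ 25783 km.

25783 km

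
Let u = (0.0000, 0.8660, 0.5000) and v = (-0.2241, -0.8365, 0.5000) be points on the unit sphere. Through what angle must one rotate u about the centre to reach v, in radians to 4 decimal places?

u·v = -0.4744; |u| = 1.0000, |v| = 1.0000.
cos θ = (u·v)/(|u||v|) = -0.4744, so θ = 2.0651 rad.

2.0651 rad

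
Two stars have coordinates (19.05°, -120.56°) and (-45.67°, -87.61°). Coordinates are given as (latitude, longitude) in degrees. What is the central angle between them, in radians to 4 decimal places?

1.2442 rad

Let φ₁ = 0.3325 rad, φ₂ = -0.7971 rad, and Δλ = 0.5751 rad.
Haversine: a = sin²(Δφ/2) + cos φ₁ cos φ₂ sin²(Δλ/2) = 0.2865 + (0.9452)(0.6988)(0.0804) = 0.33960.
Central angle c = 2·arcsin(√a) = 1.24423 rad.
So the angular separation is 1.2442 rad.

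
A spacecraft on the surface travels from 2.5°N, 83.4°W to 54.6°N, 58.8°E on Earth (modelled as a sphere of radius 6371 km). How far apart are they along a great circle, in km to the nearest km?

12781 km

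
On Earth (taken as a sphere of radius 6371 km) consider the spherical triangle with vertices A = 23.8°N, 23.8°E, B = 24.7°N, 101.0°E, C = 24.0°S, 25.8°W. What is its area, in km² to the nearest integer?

24562086 km²

Side lengths (central angles): a = 2.3011, b = 1.1836, c = 1.2102 rad; semiperimeter s = 2.3475.
By l'Huilier's theorem, tan(E/4) = √[tan(s/2) tan((s−a)/2) tan((s−b)/2) tan((s−c)/2)], giving spherical excess E = 0.6051 rad.
Area = E·R² = 0.6051 × (6371)² ≈ 24562086 km².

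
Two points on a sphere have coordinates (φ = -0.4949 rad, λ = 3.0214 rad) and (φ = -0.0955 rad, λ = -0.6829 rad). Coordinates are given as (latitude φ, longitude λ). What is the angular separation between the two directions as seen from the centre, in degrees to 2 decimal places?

In radians: φ₁ = -0.4949, φ₂ = -0.0955, Δλ = 147.759° = 2.5789 rad.
Haversine: a = sin²(Δφ/2) + cos φ₁ cos φ₂ sin²(Δλ/2) = 0.0394 + (0.8800)(0.9954)(0.9229) = 0.84783.
Central angle c = 2·arcsin(√a) = 2.34012 rad.
So the angular separation is 134.08°.

134.08°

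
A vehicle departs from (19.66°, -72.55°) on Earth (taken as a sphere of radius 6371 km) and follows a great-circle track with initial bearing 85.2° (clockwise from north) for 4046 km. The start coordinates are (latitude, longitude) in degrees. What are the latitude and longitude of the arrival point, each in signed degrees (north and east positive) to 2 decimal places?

18.52°, -33.98°

Angular distance δ = d/R = 4046/6371 = 0.63507 rad; initial bearing θ = 1.4870 rad.
sin φ₂ = sin φ₁ cos δ + cos φ₁ sin δ cos θ = (0.3364)(0.8050) + (0.9417)(0.5932)(0.0837) = 0.3176, so φ₂ = 18.52°.
Δλ = atan2(sin θ sin δ cos φ₁, cos δ − sin φ₁ sin φ₂) = atan2(0.5567, 0.6982) = 38.567°.
λ₂ = -72.550° + 38.567° = -33.98°.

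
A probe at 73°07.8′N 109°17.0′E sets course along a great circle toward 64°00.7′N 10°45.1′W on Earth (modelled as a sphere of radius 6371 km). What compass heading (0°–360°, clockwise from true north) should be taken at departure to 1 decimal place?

321.1°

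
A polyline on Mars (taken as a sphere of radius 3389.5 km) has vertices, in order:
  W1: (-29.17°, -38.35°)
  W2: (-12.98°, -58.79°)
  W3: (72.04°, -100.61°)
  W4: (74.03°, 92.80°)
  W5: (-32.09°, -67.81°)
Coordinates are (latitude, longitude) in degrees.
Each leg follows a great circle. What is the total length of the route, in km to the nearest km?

16859 km

Leg W1→W2: central angle 0.4352 rad, distance 1475.2 km.
Leg W2→W3: central angle 1.5605 rad, distance 5289.4 km.
Leg W3→W4: central angle 0.5880 rad, distance 1993.1 km.
Leg W4→W5: central angle 2.3900 rad, distance 8101.0 km.
Total: 1475.2 + 5289.4 + 1993.1 + 8101.0 ≈ 16859 km.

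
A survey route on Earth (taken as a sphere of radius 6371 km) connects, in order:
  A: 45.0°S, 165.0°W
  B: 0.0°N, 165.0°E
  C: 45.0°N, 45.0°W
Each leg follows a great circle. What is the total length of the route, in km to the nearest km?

Leg A→B: central angle 0.9117 rad, distance 5808.7 km.
Leg B→C: central angle 2.2299 rad, distance 14206.4 km.
Total: 5808.7 + 14206.4 ≈ 20015 km.

20015 km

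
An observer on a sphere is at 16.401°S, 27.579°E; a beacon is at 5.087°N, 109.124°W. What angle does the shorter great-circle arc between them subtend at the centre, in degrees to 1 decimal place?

136.1°

With latitudes φ₁ = -16.401°, φ₂ = 5.087° and longitude difference Δλ = -136.703°:
Haversine: a = sin²(Δφ/2) + cos φ₁ cos φ₂ sin²(Δλ/2) = 0.0348 + (0.9593)(0.9961)(0.8639) = 0.86024.
Central angle c = 2·arcsin(√a) = 2.37529 rad.
So the angular separation is 136.1°.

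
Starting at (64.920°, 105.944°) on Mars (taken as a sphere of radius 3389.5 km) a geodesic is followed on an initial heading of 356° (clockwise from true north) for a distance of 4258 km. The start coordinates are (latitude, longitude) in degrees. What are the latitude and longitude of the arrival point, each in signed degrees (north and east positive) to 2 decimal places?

43.03°, -68.85°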